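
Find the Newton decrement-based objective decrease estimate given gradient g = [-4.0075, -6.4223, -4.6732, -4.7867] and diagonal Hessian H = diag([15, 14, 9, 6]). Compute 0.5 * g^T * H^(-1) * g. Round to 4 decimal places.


Step 1: H is diagonal, so H^(-1) * g = [-0.2672, -0.4587, -0.5192, -0.7978].
Step 2: g^T H^(-1) g = sum_i g_i^2 / H_ii
  = (-4.0075)^2/15 + (-6.4223)^2/14 + (-4.6732)^2/9 + (-4.7867)^2/6
  = 1.0707 + 2.9461 + 2.4265 + 3.8187 = 10.2621
Step 3: Objective decrease = 0.5 * g^T H^(-1) g = 5.131


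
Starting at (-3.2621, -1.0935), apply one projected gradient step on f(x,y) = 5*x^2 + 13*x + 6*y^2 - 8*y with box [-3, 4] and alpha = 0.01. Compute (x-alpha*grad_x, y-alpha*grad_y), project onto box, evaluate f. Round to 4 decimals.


Step 1: Compute gradient at (-3.2621, -1.0935).
grad_x = 2*5*-3.2621 + 13 = -19.621
grad_y = 2*6*-1.0935 - 8 = -21.122
Step 2: Gradient step.
x_raw = -3.2621 - 0.01*-19.621 = -3.0659
y_raw = -1.0935 - 0.01*-21.122 = -0.8823
Step 3: Project onto [-3, 4].
x_proj = clip(-3.0659) = -3.0
y_proj = clip(-0.8823) = -0.8823
Step 4: Evaluate f.
f(-3.0, -0.8823) = 17.7287


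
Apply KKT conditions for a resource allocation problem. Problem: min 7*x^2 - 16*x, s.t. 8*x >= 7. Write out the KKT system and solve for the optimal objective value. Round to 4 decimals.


Step 1: Try lambda = 0 (constraint inactive).
Stationarity: 2*7*x - 16 = 0
x* = 16/(2*7) = 8/7 = 1.1429 (rounded; the exact value 8/7 is used below)
Check constraint: 8*1.1429 = 9.1432 >= 7 -- satisfied.
Step 2: Compute optimal value.
f(x*) = 7*(8/7)^2 - 16*(8/7) = -9.1429


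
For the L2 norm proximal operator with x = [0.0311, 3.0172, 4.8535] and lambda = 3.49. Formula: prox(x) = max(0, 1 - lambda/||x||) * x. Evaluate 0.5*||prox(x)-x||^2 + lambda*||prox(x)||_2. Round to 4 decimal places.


Step 1: Compute ||x||.
||x|| = 5.715
Step 2: Compute scaling factor.
scale = max(0, 1 - 3.49/5.715) = 0.3893
Step 3: prox(x) = [0.0121, 1.1747, 1.8896]
||prox(x)|| = 2.225
Step 4: Proximal objective.
0.5*||prox-x||^2 = 6.0901
lambda*||prox|| = 7.7653
Total = 13.8552


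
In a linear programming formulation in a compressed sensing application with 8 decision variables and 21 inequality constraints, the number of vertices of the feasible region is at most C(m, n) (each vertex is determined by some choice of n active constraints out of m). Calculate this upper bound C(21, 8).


Each vertex corresponds to some choice of n active constraints out of m, so the number of vertices is at most C(m, n) = m! / (n!(m-n)!).
m = 21, n = 8
Numerator: 21 * 20 * 19 * 18 * 17 * 16 * 15 * 14
Denominator: 8! = 40320
C(21, 8) = 203490


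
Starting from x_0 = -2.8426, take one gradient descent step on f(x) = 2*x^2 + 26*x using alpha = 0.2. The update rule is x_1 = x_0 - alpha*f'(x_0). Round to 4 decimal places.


We compute the gradient at x_0 and apply the update.
f'(x) = 4*x + 26
f'(-2.8426) = 4*-2.8426 + 26 = 14.6296
x_1 = -2.8426 - 0.2*14.6296 = -5.7685


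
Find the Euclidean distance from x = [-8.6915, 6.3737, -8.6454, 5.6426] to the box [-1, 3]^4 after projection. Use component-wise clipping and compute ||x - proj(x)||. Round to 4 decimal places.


Project each component onto [-1, 3].
clip(-8.6915) = -1.0, clip(6.3737) = 3.0, clip(-8.6454) = -1.0, clip(5.6426) = 3.0
Projection = [-1.0, 3.0, -1.0, 3.0]
Squared diffs: [59.1592, 11.3819, 58.4521, 6.9833]
Distance = sqrt(135.9765) = 11.6609


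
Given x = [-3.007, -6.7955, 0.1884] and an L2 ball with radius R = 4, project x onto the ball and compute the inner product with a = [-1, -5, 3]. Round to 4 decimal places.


Step 1: Compute ||x|| (intermediates to 6 decimals).
||x|| = sqrt((-3.007)^2 + (-6.7955)^2 + 0.1884^2) = 7.433462
Step 2: Project.
Since ||x|| > R, scale = R/||x|| = 4/7.433462 = 0.538107, proj(x) = scale * x
proj(x) = [-1.618088, -3.656706, 0.101379]
Step 3: Dot product.
a^T * proj(x) = -1*(-1.618088) - 5*(-3.656706) + 3*0.101379 = 20.2058


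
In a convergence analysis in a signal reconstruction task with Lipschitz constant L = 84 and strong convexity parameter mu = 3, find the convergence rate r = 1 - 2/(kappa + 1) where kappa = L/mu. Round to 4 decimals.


Step 1: Compute the condition number.
kappa = L/mu = 84/3 = 28.0
Step 2: Compute the convergence rate.
r = 1 - 2/(kappa + 1) = 1 - 2*mu/(L + mu) = (L - mu)/(L + mu) = 81/87 = 0.931


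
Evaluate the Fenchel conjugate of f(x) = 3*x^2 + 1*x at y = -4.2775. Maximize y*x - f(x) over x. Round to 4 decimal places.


f*(y) = sup_x {y*x - a*x^2 - b*x} = sup_x {(y-b)*x - a*x^2}
FOC: (y - b) - 2a*x = 0 => x* = (y - b)/(2a)
x* = (-4.2775 - 1)/(2*3) = -0.8796
f*(-4.2775) = (y-b)^2/(4a) = (-4.2775 - 1)^2/(4*3)
= 27.852/12 = 2.321


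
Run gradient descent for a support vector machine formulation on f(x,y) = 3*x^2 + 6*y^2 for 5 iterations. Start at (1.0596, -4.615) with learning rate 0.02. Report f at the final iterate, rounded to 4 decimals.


Gradient descent on f(x,y) = 3*x^2 + 6*y^2.
Starting point: (1.0596, -4.615), alpha = 0.02
Step 1: grad_x = 2*3*1.0596 = 6.3576, grad_y = 2*6*-4.615 = -55.38
  x_1 = 1.0596 - 0.02*6.3576 = 0.9324
  y_1 = -4.615 - 0.02*-55.38 = -3.5074
Step 2: grad_x = 2*3*0.9324 = 5.5947, grad_y = 2*6*-3.5074 = -42.0888
  x_2 = 0.9324 - 0.02*5.5947 = 0.8206
  y_2 = -3.5074 - 0.02*-42.0888 = -2.6656
Step 3: grad_x = 2*3*0.8206 = 4.9233, grad_y = 2*6*-2.6656 = -31.9875
  x_3 = 0.8206 - 0.02*4.9233 = 0.7221
  y_3 = -2.6656 - 0.02*-31.9875 = -2.0259
Step 4: grad_x = 2*3*0.7221 = 4.3325, grad_y = 2*6*-2.0259 = -24.3105
  x_4 = 0.7221 - 0.02*4.3325 = 0.6354
  y_4 = -2.0259 - 0.02*-24.3105 = -1.5397
Step 5: grad_x = 2*3*0.6354 = 3.8126, grad_y = 2*6*-1.5397 = -18.476
  x_5 = 0.6354 - 0.02*3.8126 = 0.5592
  y_5 = -1.5397 - 0.02*-18.476 = -1.1701
f(0.5592, -1.1701) = 3*0.5592^2 + 6*(-1.1701)^2 = 9.1535


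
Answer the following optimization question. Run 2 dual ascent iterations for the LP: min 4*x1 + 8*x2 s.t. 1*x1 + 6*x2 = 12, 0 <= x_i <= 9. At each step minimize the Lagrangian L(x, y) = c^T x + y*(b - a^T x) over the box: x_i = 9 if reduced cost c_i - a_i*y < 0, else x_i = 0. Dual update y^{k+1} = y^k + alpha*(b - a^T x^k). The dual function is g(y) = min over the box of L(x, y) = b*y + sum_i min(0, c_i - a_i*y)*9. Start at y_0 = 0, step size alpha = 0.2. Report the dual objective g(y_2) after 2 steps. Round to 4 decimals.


Dual ascent for LP: min 4*x1 + 8*x2, 1*x1 + 6*x2 = 12, 0 <= x_i <= 9
Step 1: y^k = 0.0, reduced costs: (4.0, 8.0)
  x^k = (0.0, 0.0), subgradient = b - a^T x = 12.0
  y^{k+1} = 0.0 + 0.2*12.0 = 2.4
Step 2: y^k = 2.4, reduced costs: (1.6, -6.4)
  x^k = (0.0, 9.0), subgradient = b - a^T x = -42.0
  y^{k+1} = 2.4 + 0.2*-42.0 = -6.0
Dual objective at y_2 = -6.0: reduced costs (10.0, 44.0), box minimizer x = (0.0, 0.0)
g(y_2) = b*y + (c1 - a1*y)*x1 + (c2 - a2*y)*x2 = 12*(-6.0) + 10.0*0.0 + 44.0*0.0 = -72.0 + 0.0 + 0.0 = -72.0


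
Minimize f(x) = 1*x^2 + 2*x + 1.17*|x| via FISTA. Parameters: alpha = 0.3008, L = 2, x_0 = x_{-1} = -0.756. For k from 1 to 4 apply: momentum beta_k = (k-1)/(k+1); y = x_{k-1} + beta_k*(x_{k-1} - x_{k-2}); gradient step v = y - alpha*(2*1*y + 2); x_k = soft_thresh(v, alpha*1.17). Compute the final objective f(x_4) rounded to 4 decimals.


FISTA on f(x) = 1*x^2 + 2*x + 1.17*|x|
L = 2, alpha = 0.3008
Iteration 1: beta = 0.0, y = -0.756 + 0.0*(-0.756 + 0.756) = -0.756
  grad(y) = 0.488, v = y - alpha*grad = -0.9028
  prox(v) = soft_thresh(-0.9028, 0.3519) = -0.5509
Iteration 2: beta = 0.3333, y = -0.5509 + 0.3333*(-0.5509 + 0.756) = -0.4825
  grad(y) = 1.0351, v = y - alpha*grad = -0.7938
  prox(v) = soft_thresh(-0.7938, 0.3519) = -0.4419
Iteration 3: beta = 0.5, y = -0.4419 + 0.5*(-0.4419 + 0.5509) = -0.3874
  grad(y) = 1.2252, v = y - alpha*grad = -0.7559
  prox(v) = soft_thresh(-0.7559, 0.3519) = -0.404
Iteration 4: beta = 0.6, y = -0.404 + 0.6*(-0.404 + 0.4419) = -0.3813
  grad(y) = 1.2375, v = y - alpha*grad = -0.7535
  prox(v) = soft_thresh(-0.7535, 0.3519) = -0.4016
f(x_4) = 1*(-0.4016)^2 + 2*(-0.4016) + 1.17*|-0.4016| = -0.172


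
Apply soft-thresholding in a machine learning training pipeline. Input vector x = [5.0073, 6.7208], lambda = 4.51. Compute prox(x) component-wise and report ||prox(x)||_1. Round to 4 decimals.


Soft-thresholding with lambda = 4.51:
prox(5.0073) = sign(5.0073)*max(|5.0073| - 4.51, 0) = 0.4973
prox(6.7208) = sign(6.7208)*max(|6.7208| - 4.51, 0) = 2.2108
prox(x) = [0.4973, 2.2108]
||prox(x)||_1 = 0.4973 + 2.2108 = 2.7081


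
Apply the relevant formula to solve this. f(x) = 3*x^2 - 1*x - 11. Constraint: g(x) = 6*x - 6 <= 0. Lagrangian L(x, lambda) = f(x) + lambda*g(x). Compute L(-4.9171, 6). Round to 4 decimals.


Step 1: Evaluate f(x).
f(-4.9171) = 3*(-4.9171)^2 - 1*(-4.9171) - 11 = 66.4507
Step 2: Evaluate g(x).
g(-4.9171) = 6*-4.9171 - 6 = -35.5026
Step 3: Compute Lagrangian.
L = 66.4507 + 6*-35.5026 = -146.5649


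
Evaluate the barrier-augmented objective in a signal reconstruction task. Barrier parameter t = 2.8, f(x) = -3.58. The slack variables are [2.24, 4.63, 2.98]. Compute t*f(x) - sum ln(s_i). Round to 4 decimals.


Step 1: Compute log-barrier.
ln values: [0.8065, 1.5326, 1.0919]
phi = -(0.8065 + 1.5326 + 1.0919) = -3.431
Step 2: Compute augmented objective.
t*f(x) = 2.8*-3.58 = -10.024
Total = -10.024 - 3.431 = -13.455


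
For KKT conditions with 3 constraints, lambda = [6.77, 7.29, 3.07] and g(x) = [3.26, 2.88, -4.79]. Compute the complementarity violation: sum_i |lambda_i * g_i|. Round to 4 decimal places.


KKT complementary slackness check:
lambda_1 * g_1 = 6.77 * 3.26 = 22.0702
lambda_2 * g_2 = 7.29 * 2.88 = 20.9952
lambda_3 * g_3 = 3.07 * -4.79 = -14.7053
Total violation = 22.0702 + 20.9952 + 14.7053 = 57.7707


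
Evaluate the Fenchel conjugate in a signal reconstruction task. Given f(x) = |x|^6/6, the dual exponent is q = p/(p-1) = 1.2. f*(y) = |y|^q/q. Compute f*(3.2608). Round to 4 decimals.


The conjugate exponent q satisfies 1/p + 1/q = 1.
p = 6, so q = 6/(6 - 1) = 1.2
|y|^q = 3.2608^1.2 = 4.1304
f*(3.2608) = 4.1304 / 1.2 = 3.442


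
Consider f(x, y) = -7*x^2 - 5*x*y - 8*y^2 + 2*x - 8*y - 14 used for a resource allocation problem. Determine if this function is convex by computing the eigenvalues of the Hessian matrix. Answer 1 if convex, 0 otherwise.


The Hessian of f(x,y) = -7*x^2 - 5*x*y - 8*y^2 + 2*x - 8*y - 14 is:
H = [[-14, -5], [-5, -16]]
Trace = -14 - 16 = -30
Determinant = -14*-16 - (-5)^2 = 199
Discriminant = (-30)^2 - 4*199 = 104.0
Eigenvalues: lambda_1 = -20.099, lambda_2 = -9.901
The function is not convex.

0


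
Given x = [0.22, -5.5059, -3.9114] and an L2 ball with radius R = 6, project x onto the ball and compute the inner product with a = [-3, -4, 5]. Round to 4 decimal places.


Step 1: Compute ||x|| (intermediates to 6 decimals).
||x|| = sqrt(0.22^2 + (-5.5059)^2 + (-3.9114)^2) = 6.757395
Step 2: Project.
Since ||x|| > R, scale = R/||x|| = 6/6.757395 = 0.887916, proj(x) = scale * x
proj(x) = [0.195342, -4.888777, -3.472995]
Step 3: Dot product.
a^T * proj(x) = -3*0.195342 - 4*(-4.888777) + 5*(-3.472995) = 1.6041


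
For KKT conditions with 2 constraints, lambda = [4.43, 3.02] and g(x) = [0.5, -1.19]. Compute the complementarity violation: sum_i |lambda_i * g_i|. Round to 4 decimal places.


KKT complementary slackness check:
lambda_1 * g_1 = 4.43 * 0.5 = 2.215
lambda_2 * g_2 = 3.02 * -1.19 = -3.5938
Total violation = 2.215 + 3.5938 = 5.8088


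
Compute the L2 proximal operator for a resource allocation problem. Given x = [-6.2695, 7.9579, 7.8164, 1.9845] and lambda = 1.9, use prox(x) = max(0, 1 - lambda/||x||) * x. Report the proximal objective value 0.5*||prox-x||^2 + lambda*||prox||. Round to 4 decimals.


Step 1: Compute ||x||.
||x|| = 12.9487
Step 2: Compute scaling factor.
scale = max(0, 1 - 1.9/12.9487) = 0.8533
Step 3: prox(x) = [-5.3496, 6.7902, 6.6695, 1.6933]
||prox(x)|| = 11.0487
Step 4: Proximal objective.
0.5*||prox-x||^2 = 1.805
lambda*||prox|| = 20.9925
Total = 22.7976


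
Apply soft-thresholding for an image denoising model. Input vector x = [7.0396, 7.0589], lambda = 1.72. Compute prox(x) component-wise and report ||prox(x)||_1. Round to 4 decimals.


Soft-thresholding with lambda = 1.72:
prox(7.0396) = sign(7.0396)*max(|7.0396| - 1.72, 0) = 5.3196
prox(7.0589) = sign(7.0589)*max(|7.0589| - 1.72, 0) = 5.3389
prox(x) = [5.3196, 5.3389]
||prox(x)||_1 = 5.3196 + 5.3389 = 10.6585


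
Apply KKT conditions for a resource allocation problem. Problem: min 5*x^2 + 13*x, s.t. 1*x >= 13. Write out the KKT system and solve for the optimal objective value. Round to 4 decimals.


Step 1: Try lambda = 0 (constraint inactive).
x_unc = -13/(2*5) = -1.3
Check: 1*-1.3 = -1.3 < 13 -- violated!
Step 2: Constraint must be active: 1*x = 13
x* = 13/1 = 13.0
lambda = (2*5*13.0 + 13)/1 = 143.0
Step 3: Compute optimal value.
f(x*) = 5*13.0^2 + 13*13.0 = 1014.0


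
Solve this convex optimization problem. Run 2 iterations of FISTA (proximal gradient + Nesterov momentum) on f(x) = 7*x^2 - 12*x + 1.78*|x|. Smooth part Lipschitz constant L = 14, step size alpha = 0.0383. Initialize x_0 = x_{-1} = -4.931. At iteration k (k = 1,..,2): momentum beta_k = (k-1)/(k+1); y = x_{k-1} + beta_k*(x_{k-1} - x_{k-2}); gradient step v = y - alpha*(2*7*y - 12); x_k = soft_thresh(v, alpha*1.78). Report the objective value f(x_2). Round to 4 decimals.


FISTA on f(x) = 7*x^2 - 12*x + 1.78*|x|
L = 14, alpha = 0.0383
Iteration 1: beta = 0.0, y = -4.931 + 0.0*(-4.931 + 4.931) = -4.931
  grad(y) = -81.034, v = y - alpha*grad = -1.8274
  prox(v) = soft_thresh(-1.8274, 0.0682) = -1.7592
Iteration 2: beta = 0.3333, y = -1.7592 + 0.3333*(-1.7592 + 4.931) = -0.702
  grad(y) = -21.8275, v = y - alpha*grad = 0.134
  prox(v) = soft_thresh(0.134, 0.0682) = 0.0659
f(x_2) = 7*0.0659^2 - 12*0.0659 + 1.78*|0.0659| = -0.6427


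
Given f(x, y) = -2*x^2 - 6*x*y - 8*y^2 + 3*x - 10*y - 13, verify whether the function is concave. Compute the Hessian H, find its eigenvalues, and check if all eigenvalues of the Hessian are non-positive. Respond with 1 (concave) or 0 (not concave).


The Hessian of f(x,y) = -2*x^2 - 6*x*y - 8*y^2 + 3*x - 10*y - 13 is:
H = [[-4, -6], [-6, -16]]
Trace = -4 - 16 = -20
Determinant = -4*-16 - (-6)^2 = 28
Discriminant = (-20)^2 - 4*28 = 288.0
Eigenvalues: lambda_1 = -18.4853, lambda_2 = -1.5147
The function is concave.

1


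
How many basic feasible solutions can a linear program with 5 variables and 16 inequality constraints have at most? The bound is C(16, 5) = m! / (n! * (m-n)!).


Each vertex corresponds to some choice of n active constraints out of m, so the number of vertices is at most C(m, n) = m! / (n!(m-n)!).
m = 16, n = 5
Numerator: 16 * 15 * 14 * 13 * 12
Denominator: 5! = 120
C(16, 5) = 4368


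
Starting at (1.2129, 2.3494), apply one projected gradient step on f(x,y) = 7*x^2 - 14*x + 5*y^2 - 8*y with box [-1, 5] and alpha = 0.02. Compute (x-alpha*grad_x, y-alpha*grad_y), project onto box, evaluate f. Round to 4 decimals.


Step 1: Compute gradient at (1.2129, 2.3494).
grad_x = 2*7*1.2129 - 14 = 2.9806
grad_y = 2*5*2.3494 - 8 = 15.494
Step 2: Gradient step.
x_raw = 1.2129 - 0.02*2.9806 = 1.1533
y_raw = 2.3494 - 0.02*15.494 = 2.0395
Step 3: Project onto [-1, 5].
x_proj = clip(1.1533) = 1.1533
y_proj = clip(2.0395) = 2.0395
Step 4: Evaluate f.
f(1.1533, 2.0395) = -2.3535


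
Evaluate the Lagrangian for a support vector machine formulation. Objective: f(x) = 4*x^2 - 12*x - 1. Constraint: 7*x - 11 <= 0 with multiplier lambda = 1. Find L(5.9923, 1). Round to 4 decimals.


Step 1: Evaluate f(x).
f(5.9923) = 4*5.9923^2 - 12*5.9923 - 1 = 70.723
Step 2: Evaluate g(x).
g(5.9923) = 7*5.9923 - 11 = 30.9461
Step 3: Compute Lagrangian.
L = 70.723 + 1*30.9461 = 101.6691


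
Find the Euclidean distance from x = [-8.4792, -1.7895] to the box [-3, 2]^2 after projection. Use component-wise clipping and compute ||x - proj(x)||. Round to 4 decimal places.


Project each component onto [-3, 2].
clip(-8.4792) = -3.0, clip(-1.7895) = -1.7895
Projection = [-3.0, -1.7895]
Squared diffs: [30.0216, 0.0]
Distance = sqrt(30.0216) = 5.4792


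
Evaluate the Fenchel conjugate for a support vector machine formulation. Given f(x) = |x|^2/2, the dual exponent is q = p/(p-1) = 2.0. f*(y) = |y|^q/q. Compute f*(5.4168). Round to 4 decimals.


The conjugate exponent q satisfies 1/p + 1/q = 1.
p = 2, so q = 2/(2 - 1) = 2.0
|y|^q = 5.4168^2.0 = 29.3417
f*(5.4168) = 29.3417 / 2.0 = 14.6709


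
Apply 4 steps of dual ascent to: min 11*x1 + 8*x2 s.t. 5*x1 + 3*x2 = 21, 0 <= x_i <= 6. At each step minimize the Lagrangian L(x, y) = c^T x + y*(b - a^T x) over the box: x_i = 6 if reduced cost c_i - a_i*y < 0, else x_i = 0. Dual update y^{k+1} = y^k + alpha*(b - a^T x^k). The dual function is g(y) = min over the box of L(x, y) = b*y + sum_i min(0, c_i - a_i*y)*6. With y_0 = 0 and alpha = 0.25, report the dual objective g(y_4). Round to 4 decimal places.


Dual ascent for LP: min 11*x1 + 8*x2, 5*x1 + 3*x2 = 21, 0 <= x_i <= 6
Step 1: y^k = 0.0, reduced costs: (11.0, 8.0)
  x^k = (0.0, 0.0), subgradient = b - a^T x = 21.0
  y^{k+1} = 0.0 + 0.25*21.0 = 5.25
Step 2: y^k = 5.25, reduced costs: (-15.25, -7.75)
  x^k = (6.0, 6.0), subgradient = b - a^T x = -27.0
  y^{k+1} = 5.25 + 0.25*-27.0 = -1.5
Step 3: y^k = -1.5, reduced costs: (18.5, 12.5)
  x^k = (0.0, 0.0), subgradient = b - a^T x = 21.0
  y^{k+1} = -1.5 + 0.25*21.0 = 3.75
Step 4: y^k = 3.75, reduced costs: (-7.75, -3.25)
  x^k = (6.0, 6.0), subgradient = b - a^T x = -27.0
  y^{k+1} = 3.75 + 0.25*-27.0 = -3.0
Dual objective at y_4 = -3.0: reduced costs (26.0, 17.0), box minimizer x = (0.0, 0.0)
g(y_4) = b*y + (c1 - a1*y)*x1 + (c2 - a2*y)*x2 = 21*(-3.0) + 26.0*0.0 + 17.0*0.0 = -63.0 + 0.0 + 0.0 = -63.0


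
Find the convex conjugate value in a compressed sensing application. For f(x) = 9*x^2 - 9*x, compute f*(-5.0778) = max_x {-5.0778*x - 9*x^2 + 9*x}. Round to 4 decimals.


f*(y) = sup_x {y*x - a*x^2 - b*x} = sup_x {(y-b)*x - a*x^2}
FOC: (y - b) - 2a*x = 0 => x* = (y - b)/(2a)
x* = (-5.0778 + 9)/(2*9) = 0.2179
f*(-5.0778) = (y-b)^2/(4a) = (-5.0778 + 9)^2/(4*9)
= 15.3837/36 = 0.4273


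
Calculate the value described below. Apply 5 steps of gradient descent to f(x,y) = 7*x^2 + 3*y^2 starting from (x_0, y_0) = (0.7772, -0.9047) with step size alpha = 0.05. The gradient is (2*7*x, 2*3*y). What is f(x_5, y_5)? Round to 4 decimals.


Gradient descent on f(x,y) = 7*x^2 + 3*y^2.
Starting point: (0.7772, -0.9047), alpha = 0.05
Step 1: grad_x = 2*7*0.7772 = 10.8808, grad_y = 2*3*-0.9047 = -5.4282
  x_1 = 0.7772 - 0.05*10.8808 = 0.2332
  y_1 = -0.9047 - 0.05*-5.4282 = -0.6333
Step 2: grad_x = 2*7*0.2332 = 3.2642, grad_y = 2*3*-0.6333 = -3.7997
  x_2 = 0.2332 - 0.05*3.2642 = 0.0699
  y_2 = -0.6333 - 0.05*-3.7997 = -0.4433
Step 3: grad_x = 2*7*0.0699 = 0.9793, grad_y = 2*3*-0.4433 = -2.6598
  x_3 = 0.0699 - 0.05*0.9793 = 0.021
  y_3 = -0.4433 - 0.05*-2.6598 = -0.3103
Step 4: grad_x = 2*7*0.021 = 0.2938, grad_y = 2*3*-0.3103 = -1.8619
  x_4 = 0.021 - 0.05*0.2938 = 0.0063
  y_4 = -0.3103 - 0.05*-1.8619 = -0.2172
Step 5: grad_x = 2*7*0.0063 = 0.0881, grad_y = 2*3*-0.2172 = -1.3033
  x_5 = 0.0063 - 0.05*0.0881 = 0.0019
  y_5 = -0.2172 - 0.05*-1.3033 = -0.1521
f(0.0019, -0.1521) = 7*0.0019^2 + 3*(-0.1521)^2 = 0.0694


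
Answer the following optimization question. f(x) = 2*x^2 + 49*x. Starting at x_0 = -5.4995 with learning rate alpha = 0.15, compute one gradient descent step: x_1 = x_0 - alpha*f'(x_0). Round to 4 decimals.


We compute the gradient at x_0 and apply the update.
f'(x) = 4*x + 49
f'(-5.4995) = 4*-5.4995 + 49 = 27.002
x_1 = -5.4995 - 0.15*27.002 = -9.5498


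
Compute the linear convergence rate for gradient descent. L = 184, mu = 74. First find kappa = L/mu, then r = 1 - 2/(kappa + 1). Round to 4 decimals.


Step 1: Compute the condition number.
kappa = L/mu = 184/74 = 2.4865
Step 2: Compute the convergence rate.
r = 1 - 2/(kappa + 1) = 1 - 2*mu/(L + mu) = (L - mu)/(L + mu) = 110/258 = 0.4264


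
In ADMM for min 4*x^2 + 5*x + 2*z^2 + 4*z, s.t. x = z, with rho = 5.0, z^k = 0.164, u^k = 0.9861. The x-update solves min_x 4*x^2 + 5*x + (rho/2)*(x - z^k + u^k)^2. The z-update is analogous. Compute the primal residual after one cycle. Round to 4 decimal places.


ADMM iteration with rho = 5.0, z^k = 0.164, u^k = 0.9861
Step 1: x-update.
Minimize 4*x^2 + 5*x + (5.0/2)*(x - 0.164 + 0.9861)^2
FOC: (2*4 + 5.0)*x = -5 + 5.0*(0.164 - 0.9861)
x^{k+1} = -0.7008
Step 2: z-update.
Minimize 2*z^2 + 4*z + (5.0/2)*(-0.7008 - z + 0.9861)^2
FOC: (2*2 + 5.0)*z = -4 + 5.0*(-0.7008 + 0.9861)
z^{k+1} = -0.2859
Step 3: u-update.
u^{k+1} = 0.9861 - 0.7008 + 0.2859 = 0.5712
Step 4: Primal residual = |-0.7008 + 0.2859| = 0.4149


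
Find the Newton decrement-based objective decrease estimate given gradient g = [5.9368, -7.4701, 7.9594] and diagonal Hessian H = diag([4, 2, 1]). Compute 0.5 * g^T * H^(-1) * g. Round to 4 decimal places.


Step 1: H is diagonal, so H^(-1) * g = [1.4842, -3.7351, 7.9594].
Step 2: g^T H^(-1) g = sum_i g_i^2 / H_ii
  = (5.9368)^2/4 + (-7.4701)^2/2 + (7.9594)^2/1
  = 8.8114 + 27.9012 + 63.352 = 100.0646
Step 3: Objective decrease = 0.5 * g^T H^(-1) g = 50.0323


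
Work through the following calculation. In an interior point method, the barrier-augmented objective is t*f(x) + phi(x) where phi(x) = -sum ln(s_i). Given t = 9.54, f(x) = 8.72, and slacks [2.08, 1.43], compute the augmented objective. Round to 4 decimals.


Step 1: Compute log-barrier.
ln values: [0.7324, 0.3577]
phi = -(0.7324 + 0.3577) = -1.09
Step 2: Compute augmented objective.
t*f(x) = 9.54*8.72 = 83.1888
Total = 83.1888 - 1.09 = 82.0988


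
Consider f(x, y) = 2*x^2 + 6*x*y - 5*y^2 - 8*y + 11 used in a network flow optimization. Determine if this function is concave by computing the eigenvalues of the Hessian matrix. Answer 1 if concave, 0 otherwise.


The Hessian of f(x,y) = 2*x^2 + 6*x*y - 5*y^2 - 8*y + 11 is:
H = [[4, 6], [6, -10]]
Trace = 4 - 10 = -6
Determinant = 4*-10 - (6)^2 = -76
Discriminant = (-6)^2 - 4*-76 = 340.0
Eigenvalues: lambda_1 = -12.2195, lambda_2 = 6.2195
The function is not concave.

0


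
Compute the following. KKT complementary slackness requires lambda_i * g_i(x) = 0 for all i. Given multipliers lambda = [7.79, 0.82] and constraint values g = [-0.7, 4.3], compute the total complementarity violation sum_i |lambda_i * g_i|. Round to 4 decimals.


KKT complementary slackness check:
lambda_1 * g_1 = 7.79 * -0.7 = -5.453
lambda_2 * g_2 = 0.82 * 4.3 = 3.526
Total violation = 5.453 + 3.526 = 8.979


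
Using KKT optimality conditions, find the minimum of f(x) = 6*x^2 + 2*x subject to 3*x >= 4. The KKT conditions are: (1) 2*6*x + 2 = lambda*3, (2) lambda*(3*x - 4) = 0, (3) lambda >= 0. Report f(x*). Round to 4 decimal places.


Step 1: Try lambda = 0 (constraint inactive).
x_unc = -2/(2*6) = -0.1667
Check: 3*-0.1667 = -0.5001 < 4 -- violated!
Step 2: Constraint must be active: 3*x = 4
x* = 4/3 = 1.3333 (rounded; the exact value 4/3 is used below)
lambda = (2*6*(4/3) + 2)/3 = 6.0
Step 3: Compute optimal value.
f(x*) = 6*(4/3)^2 + 2*(4/3) = 13.3333


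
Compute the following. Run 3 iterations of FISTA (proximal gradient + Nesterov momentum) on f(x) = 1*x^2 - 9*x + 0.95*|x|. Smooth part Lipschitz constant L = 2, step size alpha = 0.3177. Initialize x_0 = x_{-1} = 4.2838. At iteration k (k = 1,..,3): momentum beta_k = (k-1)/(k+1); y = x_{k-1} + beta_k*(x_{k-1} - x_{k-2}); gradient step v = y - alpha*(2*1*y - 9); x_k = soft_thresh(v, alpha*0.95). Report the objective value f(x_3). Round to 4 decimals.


FISTA on f(x) = 1*x^2 - 9*x + 0.95*|x|
L = 2, alpha = 0.3177
Iteration 1: beta = 0.0, y = 4.2838 + 0.0*(4.2838 - 4.2838) = 4.2838
  grad(y) = -0.4324, v = y - alpha*grad = 4.4212
  prox(v) = soft_thresh(4.4212, 0.3018) = 4.1194
Iteration 2: beta = 0.3333, y = 4.1194 + 0.3333*(4.1194 - 4.2838) = 4.0645
  grad(y) = -0.8709, v = y - alpha*grad = 4.3412
  prox(v) = soft_thresh(4.3412, 0.3018) = 4.0394
Iteration 3: beta = 0.5, y = 4.0394 + 0.5*(4.0394 - 4.1194) = 3.9994
  grad(y) = -1.0011, v = y - alpha*grad = 4.3175
  prox(v) = soft_thresh(4.3175, 0.3018) = 4.0157
f(x_3) = 1*4.0157^2 - 9*4.0157 + 0.95*|4.0157| = -16.2005


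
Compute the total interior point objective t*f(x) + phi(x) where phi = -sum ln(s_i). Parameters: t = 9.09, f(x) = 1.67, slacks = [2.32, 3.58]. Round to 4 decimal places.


Step 1: Compute log-barrier.
ln values: [0.8416, 1.2754]
phi = -(0.8416 + 1.2754) = -2.1169
Step 2: Compute augmented objective.
t*f(x) = 9.09*1.67 = 15.1803
Total = 15.1803 - 2.1169 = 13.0634


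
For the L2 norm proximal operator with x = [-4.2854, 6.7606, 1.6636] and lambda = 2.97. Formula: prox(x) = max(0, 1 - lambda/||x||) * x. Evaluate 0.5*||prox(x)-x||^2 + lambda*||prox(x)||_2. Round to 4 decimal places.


Step 1: Compute ||x||.
||x|| = 8.1754
Step 2: Compute scaling factor.
scale = max(0, 1 - 2.97/8.1754) = 0.6367
Step 3: prox(x) = [-2.7286, 4.3046, 1.0592]
||prox(x)|| = 5.2054
Step 4: Proximal objective.
0.5*||prox-x||^2 = 4.4105
lambda*||prox|| = 15.46
Total = 19.8706


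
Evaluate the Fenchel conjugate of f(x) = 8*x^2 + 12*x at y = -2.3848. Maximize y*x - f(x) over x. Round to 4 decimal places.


f*(y) = sup_x {y*x - a*x^2 - b*x} = sup_x {(y-b)*x - a*x^2}
FOC: (y - b) - 2a*x = 0 => x* = (y - b)/(2a)
x* = (-2.3848 - 12)/(2*8) = -0.8991
f*(-2.3848) = (y-b)^2/(4a) = (-2.3848 - 12)^2/(4*8)
= 206.9225/32 = 6.4663


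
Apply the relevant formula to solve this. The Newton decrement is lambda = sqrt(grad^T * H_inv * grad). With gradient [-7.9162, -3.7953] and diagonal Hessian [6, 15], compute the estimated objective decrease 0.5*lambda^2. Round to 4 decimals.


Step 1: H is diagonal, so H^(-1) * g = [-1.3194, -0.253].
Step 2: g^T H^(-1) g = sum_i g_i^2 / H_ii
  = (-7.9162)^2/6 + (-3.7953)^2/15
  = 10.4444 + 0.9603 = 11.4047
Step 3: Objective decrease = 0.5 * g^T H^(-1) g = 5.7023


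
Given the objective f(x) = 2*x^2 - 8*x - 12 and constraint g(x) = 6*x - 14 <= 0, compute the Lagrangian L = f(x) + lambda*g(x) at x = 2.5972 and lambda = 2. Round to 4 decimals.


Step 1: Evaluate f(x).
f(2.5972) = 2*2.5972^2 - 8*2.5972 - 12 = -19.2867
Step 2: Evaluate g(x).
g(2.5972) = 6*2.5972 - 14 = 1.5832
Step 3: Compute Lagrangian.
L = -19.2867 + 2*1.5832 = -16.1203


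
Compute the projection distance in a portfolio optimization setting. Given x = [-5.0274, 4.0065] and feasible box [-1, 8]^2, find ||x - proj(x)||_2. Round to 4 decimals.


Project each component onto [-1, 8].
clip(-5.0274) = -1.0, clip(4.0065) = 4.0065
Projection = [-1.0, 4.0065]
Squared diffs: [16.22, 0.0]
Distance = sqrt(16.22) = 4.0274


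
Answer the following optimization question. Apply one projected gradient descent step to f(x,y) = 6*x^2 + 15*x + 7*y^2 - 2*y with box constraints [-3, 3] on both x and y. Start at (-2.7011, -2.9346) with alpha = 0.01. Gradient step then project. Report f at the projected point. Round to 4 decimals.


Step 1: Compute gradient at (-2.7011, -2.9346).
grad_x = 2*6*-2.7011 + 15 = -17.4132
grad_y = 2*7*-2.9346 - 2 = -43.0844
Step 2: Gradient step.
x_raw = -2.7011 - 0.01*-17.4132 = -2.527
y_raw = -2.9346 - 0.01*-43.0844 = -2.5038
Step 3: Project onto [-3, 3].
x_proj = clip(-2.527) = -2.527
y_proj = clip(-2.5038) = -2.5038
Step 4: Evaluate f.
f(-2.527, -2.5038) = 49.298


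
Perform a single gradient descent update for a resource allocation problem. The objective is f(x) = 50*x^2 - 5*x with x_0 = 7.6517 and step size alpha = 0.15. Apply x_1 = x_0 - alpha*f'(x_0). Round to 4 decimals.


We compute the gradient at x_0 and apply the update.
f'(x) = 100*x - 5
f'(7.6517) = 100*7.6517 - 5 = 760.17
x_1 = 7.6517 - 0.15*760.17 = -106.3738


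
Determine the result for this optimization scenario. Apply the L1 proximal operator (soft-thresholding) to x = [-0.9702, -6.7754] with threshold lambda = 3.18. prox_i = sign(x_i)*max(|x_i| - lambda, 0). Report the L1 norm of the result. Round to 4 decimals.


Soft-thresholding with lambda = 3.18:
prox(-0.9702) = sign(-0.9702)*max(|-0.9702| - 3.18, 0) = 0.0
prox(-6.7754) = sign(-6.7754)*max(|-6.7754| - 3.18, 0) = -3.5954
prox(x) = [0.0, -3.5954]
||prox(x)||_1 = 0.0 + 3.5954 = 3.5954


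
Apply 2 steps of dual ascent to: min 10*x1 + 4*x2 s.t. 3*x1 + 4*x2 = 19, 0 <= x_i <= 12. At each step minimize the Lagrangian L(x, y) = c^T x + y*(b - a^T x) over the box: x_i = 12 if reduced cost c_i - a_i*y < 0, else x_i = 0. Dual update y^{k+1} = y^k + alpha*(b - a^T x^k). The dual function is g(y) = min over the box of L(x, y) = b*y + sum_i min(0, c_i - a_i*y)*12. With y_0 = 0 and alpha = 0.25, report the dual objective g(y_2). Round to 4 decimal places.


Dual ascent for LP: min 10*x1 + 4*x2, 3*x1 + 4*x2 = 19, 0 <= x_i <= 12
Step 1: y^k = 0.0, reduced costs: (10.0, 4.0)
  x^k = (0.0, 0.0), subgradient = b - a^T x = 19.0
  y^{k+1} = 0.0 + 0.25*19.0 = 4.75
Step 2: y^k = 4.75, reduced costs: (-4.25, -15.0)
  x^k = (12.0, 12.0), subgradient = b - a^T x = -65.0
  y^{k+1} = 4.75 + 0.25*-65.0 = -11.5
Dual objective at y_2 = -11.5: reduced costs (44.5, 50.0), box minimizer x = (0.0, 0.0)
g(y_2) = b*y + (c1 - a1*y)*x1 + (c2 - a2*y)*x2 = 19*(-11.5) + 44.5*0.0 + 50.0*0.0 = -218.5 + 0.0 + 0.0 = -218.5


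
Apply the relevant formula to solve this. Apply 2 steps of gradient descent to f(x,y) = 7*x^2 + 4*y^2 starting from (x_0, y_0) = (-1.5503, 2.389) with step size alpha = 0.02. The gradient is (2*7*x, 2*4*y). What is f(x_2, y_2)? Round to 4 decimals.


Gradient descent on f(x,y) = 7*x^2 + 4*y^2.
Starting point: (-1.5503, 2.389), alpha = 0.02
Step 1: grad_x = 2*7*-1.5503 = -21.7042, grad_y = 2*4*2.389 = 19.112
  x_1 = -1.5503 - 0.02*-21.7042 = -1.1162
  y_1 = 2.389 - 0.02*19.112 = 2.0068
Step 2: grad_x = 2*7*-1.1162 = -15.627, grad_y = 2*4*2.0068 = 16.0541
  x_2 = -1.1162 - 0.02*-15.627 = -0.8037
  y_2 = 2.0068 - 0.02*16.0541 = 1.6857
f(-0.8037, 1.6857) = 7*(-0.8037)^2 + 4*1.6857^2 = 15.8873


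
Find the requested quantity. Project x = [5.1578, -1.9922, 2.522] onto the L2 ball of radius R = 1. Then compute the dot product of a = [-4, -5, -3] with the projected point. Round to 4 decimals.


Step 1: Compute ||x|| (intermediates to 6 decimals).
||x|| = sqrt(5.1578^2 + (-1.9922)^2 + 2.522^2) = 6.077191
Step 2: Project.
Since ||x|| > R, scale = R/||x|| = 1/6.077191 = 0.16455, proj(x) = scale * x
proj(x) = [0.848716, -0.327817, 0.414995]
Step 3: Dot product.
a^T * proj(x) = -4*0.848716 - 5*(-0.327817) - 3*0.414995 = -3.0008


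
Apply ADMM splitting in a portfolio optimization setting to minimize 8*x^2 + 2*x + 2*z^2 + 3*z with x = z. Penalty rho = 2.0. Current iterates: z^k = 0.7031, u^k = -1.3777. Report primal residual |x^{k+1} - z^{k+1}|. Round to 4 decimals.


ADMM iteration with rho = 2.0, z^k = 0.7031, u^k = -1.3777
Step 1: x-update.
Minimize 8*x^2 + 2*x + (2.0/2)*(x - 0.7031 - 1.3777)^2
FOC: (2*8 + 2.0)*x = -2 + 2.0*(0.7031 + 1.3777)
x^{k+1} = 0.1201
Step 2: z-update.
Minimize 2*z^2 + 3*z + (2.0/2)*(0.1201 - z - 1.3777)^2
FOC: (2*2 + 2.0)*z = -3 + 2.0*(0.1201 - 1.3777)
z^{k+1} = -0.9192
Step 3: u-update.
u^{k+1} = -1.3777 + 0.1201 + 0.9192 = -0.3384
Step 4: Primal residual = |0.1201 + 0.9192| = 1.0393


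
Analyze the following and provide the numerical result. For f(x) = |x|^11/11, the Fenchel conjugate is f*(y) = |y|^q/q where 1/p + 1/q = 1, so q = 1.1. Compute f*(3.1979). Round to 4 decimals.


The conjugate exponent q satisfies 1/p + 1/q = 1.
p = 11, so q = 11/(11 - 1) = 1.1
|y|^q = 3.1979^1.1 = 3.5921
f*(3.1979) = 3.5921 / 1.1 = 3.2656


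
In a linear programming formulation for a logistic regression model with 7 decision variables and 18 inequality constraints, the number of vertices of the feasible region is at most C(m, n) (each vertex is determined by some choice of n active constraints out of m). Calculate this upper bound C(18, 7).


Each vertex corresponds to some choice of n active constraints out of m, so the number of vertices is at most C(m, n) = m! / (n!(m-n)!).
m = 18, n = 7
Numerator: 18 * 17 * 16 * 15 * 14 * 13 * 12
Denominator: 7! = 5040
C(18, 7) = 31824


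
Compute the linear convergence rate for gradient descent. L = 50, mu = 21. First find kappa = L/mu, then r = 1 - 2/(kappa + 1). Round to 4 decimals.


Step 1: Compute the condition number.
kappa = L/mu = 50/21 = 2.381
Step 2: Compute the convergence rate.
r = 1 - 2/(kappa + 1) = 1 - 2*mu/(L + mu) = (L - mu)/(L + mu) = 29/71 = 0.4085


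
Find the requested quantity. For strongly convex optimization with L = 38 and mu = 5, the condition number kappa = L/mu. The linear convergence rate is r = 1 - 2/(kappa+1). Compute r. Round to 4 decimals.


Step 1: Compute the condition number.
kappa = L/mu = 38/5 = 7.6
Step 2: Compute the convergence rate.
r = 1 - 2/(kappa + 1) = 1 - 2*mu/(L + mu) = (L - mu)/(L + mu) = 33/43 = 0.7674


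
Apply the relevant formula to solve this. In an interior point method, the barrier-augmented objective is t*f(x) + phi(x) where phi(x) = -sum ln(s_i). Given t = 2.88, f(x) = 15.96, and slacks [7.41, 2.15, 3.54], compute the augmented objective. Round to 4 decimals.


Step 1: Compute log-barrier.
ln values: [2.0028, 0.7655, 1.2641]
phi = -(2.0028 + 0.7655 + 1.2641) = -4.0324
Step 2: Compute augmented objective.
t*f(x) = 2.88*15.96 = 45.9648
Total = 45.9648 - 4.0324 = 41.9324


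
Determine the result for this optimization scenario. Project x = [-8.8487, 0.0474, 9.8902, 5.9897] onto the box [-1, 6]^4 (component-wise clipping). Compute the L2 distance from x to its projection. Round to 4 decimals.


Project each component onto [-1, 6].
clip(-8.8487) = -1.0, clip(0.0474) = 0.0474, clip(9.8902) = 6.0, clip(5.9897) = 5.9897
Projection = [-1.0, 0.0474, 6.0, 5.9897]
Squared diffs: [61.6021, 0.0, 15.1337, 0.0]
Distance = sqrt(76.7358) = 8.7599


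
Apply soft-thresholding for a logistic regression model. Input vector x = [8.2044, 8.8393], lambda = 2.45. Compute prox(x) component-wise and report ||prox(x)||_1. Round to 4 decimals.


Soft-thresholding with lambda = 2.45:
prox(8.2044) = sign(8.2044)*max(|8.2044| - 2.45, 0) = 5.7544
prox(8.8393) = sign(8.8393)*max(|8.8393| - 2.45, 0) = 6.3893
prox(x) = [5.7544, 6.3893]
||prox(x)||_1 = 5.7544 + 6.3893 = 12.1437


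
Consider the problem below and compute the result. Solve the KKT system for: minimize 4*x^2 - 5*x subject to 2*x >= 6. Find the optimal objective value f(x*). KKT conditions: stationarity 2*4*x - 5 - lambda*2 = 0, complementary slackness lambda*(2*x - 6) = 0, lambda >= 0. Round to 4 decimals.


Step 1: Try lambda = 0 (constraint inactive).
x_unc = 5/(2*4) = 0.625
Check: 2*0.625 = 1.25 < 6 -- violated!
Step 2: Constraint must be active: 2*x = 6
x* = 6/2 = 3.0
lambda = (2*4*3.0 - 5)/2 = 9.5
Step 3: Compute optimal value.
f(x*) = 4*3.0^2 - 5*3.0 = 21.0


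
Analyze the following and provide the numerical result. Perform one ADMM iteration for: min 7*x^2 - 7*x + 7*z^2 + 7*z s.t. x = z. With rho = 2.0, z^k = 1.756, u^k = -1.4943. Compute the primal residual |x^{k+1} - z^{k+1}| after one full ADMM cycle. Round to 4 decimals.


ADMM iteration with rho = 2.0, z^k = 1.756, u^k = -1.4943
Step 1: x-update.
Minimize 7*x^2 - 7*x + (2.0/2)*(x - 1.756 - 1.4943)^2
FOC: (2*7 + 2.0)*x = 7 + 2.0*(1.756 + 1.4943)
x^{k+1} = 0.8438
Step 2: z-update.
Minimize 7*z^2 + 7*z + (2.0/2)*(0.8438 - z - 1.4943)^2
FOC: (2*7 + 2.0)*z = -7 + 2.0*(0.8438 - 1.4943)
z^{k+1} = -0.5188
Step 3: u-update.
u^{k+1} = -1.4943 + 0.8438 + 0.5188 = -0.1317
Step 4: Primal residual = |0.8438 + 0.5188| = 1.3626


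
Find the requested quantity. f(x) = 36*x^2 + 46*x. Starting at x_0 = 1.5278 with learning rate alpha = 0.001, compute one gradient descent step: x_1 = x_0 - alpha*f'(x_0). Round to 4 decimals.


We compute the gradient at x_0 and apply the update.
f'(x) = 72*x + 46
f'(1.5278) = 72*1.5278 + 46 = 156.0016
x_1 = 1.5278 - 0.001*156.0016 = 1.3718


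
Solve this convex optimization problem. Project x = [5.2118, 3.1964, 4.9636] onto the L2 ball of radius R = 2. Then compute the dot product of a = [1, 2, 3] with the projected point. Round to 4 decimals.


Step 1: Compute ||x|| (intermediates to 6 decimals).
||x|| = sqrt(5.2118^2 + 3.1964^2 + 4.9636^2) = 7.875097
Step 2: Project.
Since ||x|| > R, scale = R/||x|| = 2/7.875097 = 0.253965, proj(x) = scale * x
proj(x) = [1.323615, 0.811774, 1.260581]
Step 3: Dot product.
a^T * proj(x) = 1*1.323615 + 2*0.811774 + 3*1.260581 = 6.7289


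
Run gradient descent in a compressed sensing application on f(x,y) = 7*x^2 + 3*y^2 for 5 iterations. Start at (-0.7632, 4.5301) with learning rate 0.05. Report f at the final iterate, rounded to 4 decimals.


Gradient descent on f(x,y) = 7*x^2 + 3*y^2.
Starting point: (-0.7632, 4.5301), alpha = 0.05
Step 1: grad_x = 2*7*-0.7632 = -10.6848, grad_y = 2*3*4.5301 = 27.1806
  x_1 = -0.7632 - 0.05*-10.6848 = -0.229
  y_1 = 4.5301 - 0.05*27.1806 = 3.1711
Step 2: grad_x = 2*7*-0.229 = -3.2054, grad_y = 2*3*3.1711 = 19.0264
  x_2 = -0.229 - 0.05*-3.2054 = -0.0687
  y_2 = 3.1711 - 0.05*19.0264 = 2.2197
Step 3: grad_x = 2*7*-0.0687 = -0.9616, grad_y = 2*3*2.2197 = 13.3185
  x_3 = -0.0687 - 0.05*-0.9616 = -0.0206
  y_3 = 2.2197 - 0.05*13.3185 = 1.5538
Step 4: grad_x = 2*7*-0.0206 = -0.2885, grad_y = 2*3*1.5538 = 9.3229
  x_4 = -0.0206 - 0.05*-0.2885 = -0.0062
  y_4 = 1.5538 - 0.05*9.3229 = 1.0877
Step 5: grad_x = 2*7*-0.0062 = -0.0865, grad_y = 2*3*1.0877 = 6.5261
  x_5 = -0.0062 - 0.05*-0.0865 = -0.0019
  y_5 = 1.0877 - 0.05*6.5261 = 0.7614
f(-0.0019, 0.7614) = 7*(-0.0019)^2 + 3*0.7614^2 = 1.7391


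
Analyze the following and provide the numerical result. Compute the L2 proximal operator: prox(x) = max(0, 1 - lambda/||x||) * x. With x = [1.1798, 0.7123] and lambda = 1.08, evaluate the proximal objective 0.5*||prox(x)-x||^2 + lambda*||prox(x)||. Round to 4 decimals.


Step 1: Compute ||x||.
||x|| = 1.3782
Step 2: Compute scaling factor.
scale = max(0, 1 - 1.08/1.3782) = 0.2163
Step 3: prox(x) = [0.2552, 0.1541]
||prox(x)|| = 0.2982
Step 4: Proximal objective.
0.5*||prox-x||^2 = 0.5832
lambda*||prox|| = 0.3221
Total = 0.9052


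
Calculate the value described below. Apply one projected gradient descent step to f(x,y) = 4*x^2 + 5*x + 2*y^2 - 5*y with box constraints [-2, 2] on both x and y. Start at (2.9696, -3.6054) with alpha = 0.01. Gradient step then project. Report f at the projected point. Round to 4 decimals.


Step 1: Compute gradient at (2.9696, -3.6054).
grad_x = 2*4*2.9696 + 5 = 28.7568
grad_y = 2*2*-3.6054 - 5 = -19.4216
Step 2: Gradient step.
x_raw = 2.9696 - 0.01*28.7568 = 2.682
y_raw = -3.6054 - 0.01*-19.4216 = -3.4112
Step 3: Project onto [-2, 2].
x_proj = clip(2.682) = 2.0
y_proj = clip(-3.4112) = -2.0
Step 4: Evaluate f.
f(2.0, -2.0) = 44.0


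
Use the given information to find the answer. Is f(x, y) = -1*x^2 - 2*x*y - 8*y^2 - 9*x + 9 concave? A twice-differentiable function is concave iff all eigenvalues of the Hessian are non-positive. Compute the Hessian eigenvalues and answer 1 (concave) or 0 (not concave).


The Hessian of f(x,y) = -1*x^2 - 2*x*y - 8*y^2 - 9*x + 9 is:
H = [[-2, -2], [-2, -16]]
Trace = -2 - 16 = -18
Determinant = -2*-16 - (-2)^2 = 28
Discriminant = (-18)^2 - 4*28 = 212.0
Eigenvalues: lambda_1 = -16.2801, lambda_2 = -1.7199
The function is concave.

1


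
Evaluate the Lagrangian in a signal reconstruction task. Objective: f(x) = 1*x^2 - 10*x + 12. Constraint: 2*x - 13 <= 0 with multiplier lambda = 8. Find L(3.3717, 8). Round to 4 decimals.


Step 1: Evaluate f(x).
f(3.3717) = 1*3.3717^2 - 10*3.3717 + 12 = -10.3486
Step 2: Evaluate g(x).
g(3.3717) = 2*3.3717 - 13 = -6.2566
Step 3: Compute Lagrangian.
L = -10.3486 + 8*-6.2566 = -60.4014


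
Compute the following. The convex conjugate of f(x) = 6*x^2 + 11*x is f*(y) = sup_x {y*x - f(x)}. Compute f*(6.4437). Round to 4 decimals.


f*(y) = sup_x {y*x - a*x^2 - b*x} = sup_x {(y-b)*x - a*x^2}
FOC: (y - b) - 2a*x = 0 => x* = (y - b)/(2a)
x* = (6.4437 - 11)/(2*6) = -0.3797
f*(6.4437) = (y-b)^2/(4a) = (6.4437 - 11)^2/(4*6)
= 20.7599/24 = 0.865


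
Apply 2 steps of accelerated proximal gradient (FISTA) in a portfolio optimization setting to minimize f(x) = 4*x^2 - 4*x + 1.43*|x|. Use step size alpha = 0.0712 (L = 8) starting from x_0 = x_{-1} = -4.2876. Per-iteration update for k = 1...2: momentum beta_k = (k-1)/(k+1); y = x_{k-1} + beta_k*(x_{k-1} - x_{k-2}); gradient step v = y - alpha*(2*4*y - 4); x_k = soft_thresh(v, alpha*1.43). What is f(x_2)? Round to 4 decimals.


FISTA on f(x) = 4*x^2 - 4*x + 1.43*|x|
L = 8, alpha = 0.0712
Iteration 1: beta = 0.0, y = -4.2876 + 0.0*(-4.2876 + 4.2876) = -4.2876
  grad(y) = -38.3008, v = y - alpha*grad = -1.5606
  prox(v) = soft_thresh(-1.5606, 0.1018) = -1.4588
Iteration 2: beta = 0.3333, y = -1.4588 + 0.3333*(-1.4588 + 4.2876) = -0.5158
  grad(y) = -8.1266, v = y - alpha*grad = 0.0628
  prox(v) = soft_thresh(0.0628, 0.1018) = 0.0
f(x_2) = 4*0.0^2 - 4*0.0 + 1.43*|0.0| = 0.0
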